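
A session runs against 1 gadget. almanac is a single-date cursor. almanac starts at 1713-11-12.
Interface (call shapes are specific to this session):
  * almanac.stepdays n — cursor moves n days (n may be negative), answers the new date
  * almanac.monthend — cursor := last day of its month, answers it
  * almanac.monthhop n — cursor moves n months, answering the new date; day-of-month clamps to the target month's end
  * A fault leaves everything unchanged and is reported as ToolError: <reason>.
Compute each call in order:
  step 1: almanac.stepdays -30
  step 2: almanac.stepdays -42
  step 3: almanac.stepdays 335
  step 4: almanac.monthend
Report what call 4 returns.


Answer: 1714-08-31

Derivation:
Now I run stepdays with n='-30', yielding 1713-10-13.
Now I run stepdays with n='-42', — result: 1713-09-01.
I invoke stepdays with n='335', and observe 1714-08-02.
Next I call monthend(), and get 1714-08-31.


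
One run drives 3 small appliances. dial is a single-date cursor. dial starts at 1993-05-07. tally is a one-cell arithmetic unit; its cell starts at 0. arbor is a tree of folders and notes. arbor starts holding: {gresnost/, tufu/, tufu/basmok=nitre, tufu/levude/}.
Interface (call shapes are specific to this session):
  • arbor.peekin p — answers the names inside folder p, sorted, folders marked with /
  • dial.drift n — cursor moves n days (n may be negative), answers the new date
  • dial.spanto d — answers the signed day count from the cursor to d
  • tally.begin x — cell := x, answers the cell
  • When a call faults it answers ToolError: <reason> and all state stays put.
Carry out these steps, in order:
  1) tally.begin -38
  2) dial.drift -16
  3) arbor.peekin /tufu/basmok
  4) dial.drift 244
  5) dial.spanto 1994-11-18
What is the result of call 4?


# 1. tally.begin(x: -38) => -38
# 2. dial.drift(n: -16) => 1993-04-21
# 3. arbor.peekin(p: /tufu/basmok) => ToolError: not a directory
# 4. dial.drift(n: 244) => 1993-12-21
# 5. dial.spanto(d: 1994-11-18) => 332

Answer: 1993-12-21


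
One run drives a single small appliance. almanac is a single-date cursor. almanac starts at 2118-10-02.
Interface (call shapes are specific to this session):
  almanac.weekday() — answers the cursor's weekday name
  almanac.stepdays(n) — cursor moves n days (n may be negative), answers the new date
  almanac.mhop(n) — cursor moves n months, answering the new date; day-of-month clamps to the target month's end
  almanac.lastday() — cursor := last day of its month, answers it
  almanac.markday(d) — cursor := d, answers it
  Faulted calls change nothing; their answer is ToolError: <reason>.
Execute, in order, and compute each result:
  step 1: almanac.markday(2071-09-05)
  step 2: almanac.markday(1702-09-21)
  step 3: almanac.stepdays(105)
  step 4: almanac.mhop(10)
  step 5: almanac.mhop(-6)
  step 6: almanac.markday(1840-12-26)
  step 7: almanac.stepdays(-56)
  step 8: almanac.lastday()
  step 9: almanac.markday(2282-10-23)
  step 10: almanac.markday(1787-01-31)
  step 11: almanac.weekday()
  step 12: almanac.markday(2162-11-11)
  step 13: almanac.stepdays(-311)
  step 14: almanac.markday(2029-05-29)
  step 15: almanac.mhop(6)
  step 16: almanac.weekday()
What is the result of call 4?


==> almanac.markday(d→2071-09-05)
<== 2071-09-05
==> almanac.markday(d→1702-09-21)
<== 1702-09-21
==> almanac.stepdays(n→105)
<== 1703-01-04
==> almanac.mhop(n→10)
<== 1703-11-04
==> almanac.mhop(n→-6)
<== 1703-05-04
==> almanac.markday(d→1840-12-26)
<== 1840-12-26
==> almanac.stepdays(n→-56)
<== 1840-10-31
==> almanac.lastday()
<== 1840-10-31
==> almanac.markday(d→2282-10-23)
<== 2282-10-23
==> almanac.markday(d→1787-01-31)
<== 1787-01-31
==> almanac.weekday()
<== Wednesday
==> almanac.markday(d→2162-11-11)
<== 2162-11-11
==> almanac.stepdays(n→-311)
<== 2162-01-04
==> almanac.markday(d→2029-05-29)
<== 2029-05-29
==> almanac.mhop(n→6)
<== 2029-11-29
==> almanac.weekday()
<== Thursday

Answer: 1703-11-04


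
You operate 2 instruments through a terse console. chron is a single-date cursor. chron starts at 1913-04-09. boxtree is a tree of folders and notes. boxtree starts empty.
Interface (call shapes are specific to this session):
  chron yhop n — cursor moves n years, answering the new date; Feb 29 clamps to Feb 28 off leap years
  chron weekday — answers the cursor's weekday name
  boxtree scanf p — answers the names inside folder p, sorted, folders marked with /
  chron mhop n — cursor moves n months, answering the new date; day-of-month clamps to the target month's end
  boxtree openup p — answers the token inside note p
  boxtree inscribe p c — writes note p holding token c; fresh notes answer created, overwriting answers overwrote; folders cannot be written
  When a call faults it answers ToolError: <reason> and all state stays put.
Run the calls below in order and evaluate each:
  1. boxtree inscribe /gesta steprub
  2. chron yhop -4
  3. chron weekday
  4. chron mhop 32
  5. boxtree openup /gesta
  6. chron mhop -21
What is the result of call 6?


·→ boxtree inscribe(/gesta, steprub)
·← created
·→ chron yhop(-4)
·← 1909-04-09
·→ chron weekday()
·← Friday
·→ chron mhop(32)
·← 1911-12-09
·→ boxtree openup(/gesta)
·← steprub
·→ chron mhop(-21)
·← 1910-03-09

Answer: 1910-03-09


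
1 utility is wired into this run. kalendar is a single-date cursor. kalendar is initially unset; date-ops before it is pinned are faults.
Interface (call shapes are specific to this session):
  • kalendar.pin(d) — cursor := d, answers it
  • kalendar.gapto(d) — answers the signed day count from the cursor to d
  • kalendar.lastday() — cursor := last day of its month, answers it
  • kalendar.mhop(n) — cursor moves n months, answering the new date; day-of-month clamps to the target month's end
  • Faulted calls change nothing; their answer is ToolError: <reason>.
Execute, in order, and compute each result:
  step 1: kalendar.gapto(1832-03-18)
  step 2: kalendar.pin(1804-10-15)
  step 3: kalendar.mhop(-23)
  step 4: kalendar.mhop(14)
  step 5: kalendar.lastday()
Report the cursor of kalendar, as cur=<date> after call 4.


==> gapto(1832-03-18)
<== ToolError: no date set
==> pin(1804-10-15)
<== 1804-10-15
==> mhop(-23)
<== 1802-11-15
==> mhop(14)
<== 1804-01-15
==> lastday()
<== 1804-01-31

Answer: cur=1804-01-15


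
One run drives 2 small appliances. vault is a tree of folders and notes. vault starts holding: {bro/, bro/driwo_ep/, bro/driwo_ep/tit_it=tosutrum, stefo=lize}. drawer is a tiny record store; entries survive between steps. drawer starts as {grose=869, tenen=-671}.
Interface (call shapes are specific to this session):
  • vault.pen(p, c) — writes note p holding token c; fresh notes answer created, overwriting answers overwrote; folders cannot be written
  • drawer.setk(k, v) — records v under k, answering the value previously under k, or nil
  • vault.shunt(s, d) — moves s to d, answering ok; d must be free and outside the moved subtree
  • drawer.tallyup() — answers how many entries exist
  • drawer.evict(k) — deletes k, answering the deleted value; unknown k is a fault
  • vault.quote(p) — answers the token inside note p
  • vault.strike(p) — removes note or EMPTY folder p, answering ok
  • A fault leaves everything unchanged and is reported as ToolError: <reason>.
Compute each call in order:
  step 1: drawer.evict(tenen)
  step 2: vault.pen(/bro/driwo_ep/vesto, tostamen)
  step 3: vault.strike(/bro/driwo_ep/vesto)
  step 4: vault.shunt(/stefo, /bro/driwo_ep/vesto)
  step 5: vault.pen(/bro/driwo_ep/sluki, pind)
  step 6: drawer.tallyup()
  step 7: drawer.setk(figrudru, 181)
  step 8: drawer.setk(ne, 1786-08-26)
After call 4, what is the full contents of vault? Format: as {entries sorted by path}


I run drawer.evict with k→tenen, → -671.
Using vault.pen with p→/bro/driwo_ep/vesto, c→tostamen, and get created.
I run vault.strike with p→/bro/driwo_ep/vesto, and get ok.
Then vault.shunt with s→/stefo, d→/bro/driwo_ep/vesto, and see ok.
I try vault.pen with p→/bro/driwo_ep/sluki, c→pind, which returns created.
I try drawer.tallyup, and observe 1.
Calling drawer.setk with k→figrudru, v→181, and observe nil.
Next I call drawer.setk with k→ne, v→1786-08-26, and observe nil.

Answer: {bro/, bro/driwo_ep/, bro/driwo_ep/tit_it=tosutrum, bro/driwo_ep/vesto=lize}


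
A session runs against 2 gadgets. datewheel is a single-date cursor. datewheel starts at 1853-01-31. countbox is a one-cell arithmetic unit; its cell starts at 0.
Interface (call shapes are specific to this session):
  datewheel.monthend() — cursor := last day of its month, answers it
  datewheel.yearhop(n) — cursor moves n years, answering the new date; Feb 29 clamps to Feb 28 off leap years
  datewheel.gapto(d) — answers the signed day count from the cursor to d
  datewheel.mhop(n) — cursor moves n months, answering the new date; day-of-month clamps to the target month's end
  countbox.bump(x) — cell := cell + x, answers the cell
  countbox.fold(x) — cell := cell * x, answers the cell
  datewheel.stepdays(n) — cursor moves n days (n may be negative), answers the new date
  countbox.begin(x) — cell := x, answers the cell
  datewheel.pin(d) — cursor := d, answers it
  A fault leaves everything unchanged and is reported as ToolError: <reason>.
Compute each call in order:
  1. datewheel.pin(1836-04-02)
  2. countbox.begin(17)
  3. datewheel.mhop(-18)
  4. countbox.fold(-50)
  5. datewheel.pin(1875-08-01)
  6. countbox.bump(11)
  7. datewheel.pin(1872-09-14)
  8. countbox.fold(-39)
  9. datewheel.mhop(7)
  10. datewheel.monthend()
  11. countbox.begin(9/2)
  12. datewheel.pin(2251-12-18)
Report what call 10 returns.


~$ pin d='1836-04-02'
  1836-04-02
~$ begin x='17'
  17
~$ mhop n='-18'
  1834-10-02
~$ fold x='-50'
  -850
~$ pin d='1875-08-01'
  1875-08-01
~$ bump x='11'
  -839
~$ pin d='1872-09-14'
  1872-09-14
~$ fold x='-39'
  32721
~$ mhop n='7'
  1873-04-14
~$ monthend
  1873-04-30
~$ begin x='9/2'
  9/2
~$ pin d='2251-12-18'
  2251-12-18

Answer: 1873-04-30


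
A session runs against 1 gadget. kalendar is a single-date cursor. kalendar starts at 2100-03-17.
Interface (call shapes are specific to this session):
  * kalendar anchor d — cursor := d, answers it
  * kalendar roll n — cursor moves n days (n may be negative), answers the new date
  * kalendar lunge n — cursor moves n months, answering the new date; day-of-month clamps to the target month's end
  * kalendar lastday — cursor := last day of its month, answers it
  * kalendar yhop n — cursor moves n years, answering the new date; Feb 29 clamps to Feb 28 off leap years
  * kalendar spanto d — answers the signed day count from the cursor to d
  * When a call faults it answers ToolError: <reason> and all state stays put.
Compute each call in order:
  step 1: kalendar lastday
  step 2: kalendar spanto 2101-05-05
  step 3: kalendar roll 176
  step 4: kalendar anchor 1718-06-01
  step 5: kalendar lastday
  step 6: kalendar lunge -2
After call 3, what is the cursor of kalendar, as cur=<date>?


Answer: cur=2100-09-23

Derivation:
Then kalendar lastday: 2100-03-31.
Then kalendar spanto using d→2101-05-05, which returns 400.
Next I call kalendar roll using n→176, which returns 2100-09-23.
I invoke kalendar anchor using d→1718-06-01, and get 1718-06-01.
Then kalendar lastday, giving 1718-06-30.
Then kalendar lunge using n→-2, which returns 1718-04-30.


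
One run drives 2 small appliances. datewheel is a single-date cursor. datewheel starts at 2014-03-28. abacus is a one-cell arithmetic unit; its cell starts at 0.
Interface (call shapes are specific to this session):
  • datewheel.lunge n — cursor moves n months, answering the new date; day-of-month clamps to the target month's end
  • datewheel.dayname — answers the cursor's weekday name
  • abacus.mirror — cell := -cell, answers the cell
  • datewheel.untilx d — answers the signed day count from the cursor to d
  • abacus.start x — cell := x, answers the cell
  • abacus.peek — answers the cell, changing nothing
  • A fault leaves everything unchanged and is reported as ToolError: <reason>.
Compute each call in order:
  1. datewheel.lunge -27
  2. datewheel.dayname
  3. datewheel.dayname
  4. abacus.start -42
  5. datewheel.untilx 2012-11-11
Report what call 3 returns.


>>> datewheel.lunge -27
[out] 2011-12-28
>>> datewheel.dayname
[out] Wednesday
>>> datewheel.dayname
[out] Wednesday
>>> abacus.start -42
[out] -42
>>> datewheel.untilx 2012-11-11
[out] 319

Answer: Wednesday


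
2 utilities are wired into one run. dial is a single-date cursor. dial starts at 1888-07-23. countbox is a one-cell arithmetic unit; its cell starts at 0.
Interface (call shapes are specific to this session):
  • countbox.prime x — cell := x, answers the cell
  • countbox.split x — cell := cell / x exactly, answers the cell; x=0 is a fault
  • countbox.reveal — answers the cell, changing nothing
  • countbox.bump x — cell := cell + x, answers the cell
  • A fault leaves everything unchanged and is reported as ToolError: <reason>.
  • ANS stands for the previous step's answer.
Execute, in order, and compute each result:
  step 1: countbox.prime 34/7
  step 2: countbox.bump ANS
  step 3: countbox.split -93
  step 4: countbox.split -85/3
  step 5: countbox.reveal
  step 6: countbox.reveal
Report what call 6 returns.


Answer: 4/1085

Derivation:
==> prime(x=34/7)
<== 34/7
==> bump(x=ANS)
<== 68/7
==> split(x=-93)
<== -68/651
==> split(x=-85/3)
<== 4/1085
==> reveal()
<== 4/1085
==> reveal()
<== 4/1085


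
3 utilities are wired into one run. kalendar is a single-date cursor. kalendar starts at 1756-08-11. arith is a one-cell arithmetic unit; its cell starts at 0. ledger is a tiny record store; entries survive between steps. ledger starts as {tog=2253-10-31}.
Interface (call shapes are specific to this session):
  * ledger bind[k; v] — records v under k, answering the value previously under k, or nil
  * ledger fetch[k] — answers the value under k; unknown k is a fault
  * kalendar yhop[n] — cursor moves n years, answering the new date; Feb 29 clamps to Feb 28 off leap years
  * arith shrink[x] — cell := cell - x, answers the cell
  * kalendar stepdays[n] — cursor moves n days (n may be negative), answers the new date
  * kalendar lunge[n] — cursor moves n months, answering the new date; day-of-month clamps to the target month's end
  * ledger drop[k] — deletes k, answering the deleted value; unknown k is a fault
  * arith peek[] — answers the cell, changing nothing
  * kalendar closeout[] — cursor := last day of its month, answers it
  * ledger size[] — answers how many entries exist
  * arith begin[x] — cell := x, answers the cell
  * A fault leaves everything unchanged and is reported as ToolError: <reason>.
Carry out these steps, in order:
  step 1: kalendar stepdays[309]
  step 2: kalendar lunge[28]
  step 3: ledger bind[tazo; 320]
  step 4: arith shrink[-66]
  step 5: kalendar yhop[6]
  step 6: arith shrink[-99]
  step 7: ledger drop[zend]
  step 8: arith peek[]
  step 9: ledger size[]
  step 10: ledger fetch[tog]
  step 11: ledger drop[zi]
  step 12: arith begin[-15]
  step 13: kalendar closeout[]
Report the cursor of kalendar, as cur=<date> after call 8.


Answer: cur=1765-10-16

Derivation:
-- 1. kalendar stepdays(n='309') ~> 1757-06-16
-- 2. kalendar lunge(n='28') ~> 1759-10-16
-- 3. ledger bind(k='tazo', v='320') ~> nil
-- 4. arith shrink(x='-66') ~> 66
-- 5. kalendar yhop(n='6') ~> 1765-10-16
-- 6. arith shrink(x='-99') ~> 165
-- 7. ledger drop(k='zend') ~> ToolError: no such key zend
-- 8. arith peek() ~> 165
-- 9. ledger size() ~> 2
-- 10. ledger fetch(k='tog') ~> 2253-10-31
-- 11. ledger drop(k='zi') ~> ToolError: no such key zi
-- 12. arith begin(x='-15') ~> -15
-- 13. kalendar closeout() ~> 1765-10-31


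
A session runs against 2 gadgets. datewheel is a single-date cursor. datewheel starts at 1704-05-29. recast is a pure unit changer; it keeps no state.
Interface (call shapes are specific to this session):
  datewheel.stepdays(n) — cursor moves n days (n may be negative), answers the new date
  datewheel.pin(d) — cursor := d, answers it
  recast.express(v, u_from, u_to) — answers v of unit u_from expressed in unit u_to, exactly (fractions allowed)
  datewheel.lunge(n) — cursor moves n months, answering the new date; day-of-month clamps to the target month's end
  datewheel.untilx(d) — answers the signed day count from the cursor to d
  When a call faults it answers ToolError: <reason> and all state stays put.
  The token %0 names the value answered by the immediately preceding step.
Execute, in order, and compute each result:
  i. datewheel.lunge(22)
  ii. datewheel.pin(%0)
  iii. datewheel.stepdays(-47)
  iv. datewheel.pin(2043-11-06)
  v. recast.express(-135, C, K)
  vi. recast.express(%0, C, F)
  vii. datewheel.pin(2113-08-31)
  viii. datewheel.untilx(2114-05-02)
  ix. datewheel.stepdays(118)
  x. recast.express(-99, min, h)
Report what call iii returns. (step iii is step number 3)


Answer: 1706-02-10

Derivation:
> lunge n='22'
  1706-03-29
> pin d='%0'
  1706-03-29
> stepdays n='-47'
  1706-02-10
> pin d='2043-11-06'
  2043-11-06
> express v='-135' u_from='C' u_to='K'
  2763/20
> express v='%0' u_from='C' u_to='F'
  28067/100
> pin d='2113-08-31'
  2113-08-31
> untilx d='2114-05-02'
  244
> stepdays n='118'
  2113-12-27
> express v='-99' u_from='min' u_to='h'
  -33/20


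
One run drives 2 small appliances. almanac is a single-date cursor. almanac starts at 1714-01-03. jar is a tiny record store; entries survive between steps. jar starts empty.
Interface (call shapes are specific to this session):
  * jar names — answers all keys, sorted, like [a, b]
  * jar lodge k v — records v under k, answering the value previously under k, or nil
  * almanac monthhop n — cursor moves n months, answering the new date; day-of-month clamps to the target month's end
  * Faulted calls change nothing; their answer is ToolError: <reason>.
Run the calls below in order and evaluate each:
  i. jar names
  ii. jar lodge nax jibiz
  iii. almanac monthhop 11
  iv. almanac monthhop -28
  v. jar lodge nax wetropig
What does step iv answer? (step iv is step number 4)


Answer: 1712-08-03

Derivation:
// jar names() -> []
// jar lodge(k: nax, v: jibiz) -> nil
// almanac monthhop(n: 11) -> 1714-12-03
// almanac monthhop(n: -28) -> 1712-08-03
// jar lodge(k: nax, v: wetropig) -> jibiz


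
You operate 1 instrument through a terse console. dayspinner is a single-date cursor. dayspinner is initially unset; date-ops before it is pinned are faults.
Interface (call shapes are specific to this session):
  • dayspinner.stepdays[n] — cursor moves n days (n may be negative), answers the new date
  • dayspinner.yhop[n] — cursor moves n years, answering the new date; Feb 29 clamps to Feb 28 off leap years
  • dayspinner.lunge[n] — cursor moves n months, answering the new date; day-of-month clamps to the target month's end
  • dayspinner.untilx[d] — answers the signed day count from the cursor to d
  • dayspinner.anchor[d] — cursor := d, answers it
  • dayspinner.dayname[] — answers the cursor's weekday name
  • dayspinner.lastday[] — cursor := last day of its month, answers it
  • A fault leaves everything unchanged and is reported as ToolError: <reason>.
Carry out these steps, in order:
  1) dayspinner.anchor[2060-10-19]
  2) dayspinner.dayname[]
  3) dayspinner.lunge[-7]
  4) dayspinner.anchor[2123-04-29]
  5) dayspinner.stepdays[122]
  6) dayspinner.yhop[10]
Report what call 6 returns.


==> dayspinner.anchor(d='2060-10-19')
<== 2060-10-19
==> dayspinner.dayname()
<== Tuesday
==> dayspinner.lunge(n='-7')
<== 2060-03-19
==> dayspinner.anchor(d='2123-04-29')
<== 2123-04-29
==> dayspinner.stepdays(n='122')
<== 2123-08-29
==> dayspinner.yhop(n='10')
<== 2133-08-29

Answer: 2133-08-29


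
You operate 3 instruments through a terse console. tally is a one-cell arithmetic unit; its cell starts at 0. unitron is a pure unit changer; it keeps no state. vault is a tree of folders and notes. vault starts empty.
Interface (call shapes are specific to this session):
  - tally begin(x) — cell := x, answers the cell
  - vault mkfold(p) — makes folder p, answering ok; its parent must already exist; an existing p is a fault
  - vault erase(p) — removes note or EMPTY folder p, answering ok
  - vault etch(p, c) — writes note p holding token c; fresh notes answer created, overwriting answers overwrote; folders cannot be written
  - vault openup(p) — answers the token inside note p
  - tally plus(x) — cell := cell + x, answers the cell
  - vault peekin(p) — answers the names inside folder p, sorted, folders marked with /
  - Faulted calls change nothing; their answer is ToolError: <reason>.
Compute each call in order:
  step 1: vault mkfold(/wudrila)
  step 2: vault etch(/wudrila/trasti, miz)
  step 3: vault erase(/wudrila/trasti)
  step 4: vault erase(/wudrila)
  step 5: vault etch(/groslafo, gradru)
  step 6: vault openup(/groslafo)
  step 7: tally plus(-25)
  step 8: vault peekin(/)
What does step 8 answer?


Answer: [groslafo]

Derivation:
Act: vault mkfold[p=/wudrila]
Obs: ok
Act: vault etch[p=/wudrila/trasti; c=miz]
Obs: created
Act: vault erase[p=/wudrila/trasti]
Obs: ok
Act: vault erase[p=/wudrila]
Obs: ok
Act: vault etch[p=/groslafo; c=gradru]
Obs: created
Act: vault openup[p=/groslafo]
Obs: gradru
Act: tally plus[x=-25]
Obs: -25
Act: vault peekin[p=/]
Obs: [groslafo]


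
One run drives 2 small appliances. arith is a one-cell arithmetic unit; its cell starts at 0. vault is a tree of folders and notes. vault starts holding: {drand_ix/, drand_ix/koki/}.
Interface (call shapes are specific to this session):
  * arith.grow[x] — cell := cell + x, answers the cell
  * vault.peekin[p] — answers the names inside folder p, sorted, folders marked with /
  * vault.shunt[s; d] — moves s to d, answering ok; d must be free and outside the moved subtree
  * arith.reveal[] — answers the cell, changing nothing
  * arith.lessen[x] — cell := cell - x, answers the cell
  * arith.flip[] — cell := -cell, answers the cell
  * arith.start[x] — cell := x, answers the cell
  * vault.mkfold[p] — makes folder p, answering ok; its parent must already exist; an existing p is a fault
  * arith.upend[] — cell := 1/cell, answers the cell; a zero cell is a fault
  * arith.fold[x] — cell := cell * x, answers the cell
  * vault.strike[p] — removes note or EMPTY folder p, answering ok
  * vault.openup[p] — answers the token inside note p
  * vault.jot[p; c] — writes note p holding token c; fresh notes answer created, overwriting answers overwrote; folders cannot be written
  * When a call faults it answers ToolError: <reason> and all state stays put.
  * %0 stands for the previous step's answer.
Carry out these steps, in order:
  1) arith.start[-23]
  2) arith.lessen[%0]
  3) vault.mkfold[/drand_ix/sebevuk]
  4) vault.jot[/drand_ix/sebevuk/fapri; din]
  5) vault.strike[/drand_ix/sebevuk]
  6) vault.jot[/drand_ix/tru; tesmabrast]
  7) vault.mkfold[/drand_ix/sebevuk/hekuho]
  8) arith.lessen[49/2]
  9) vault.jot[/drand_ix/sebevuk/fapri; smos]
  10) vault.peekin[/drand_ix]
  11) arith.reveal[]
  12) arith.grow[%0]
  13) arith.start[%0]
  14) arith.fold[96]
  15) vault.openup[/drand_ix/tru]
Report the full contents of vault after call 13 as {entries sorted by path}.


Answer: {drand_ix/, drand_ix/koki/, drand_ix/sebevuk/, drand_ix/sebevuk/fapri=smos, drand_ix/sebevuk/hekuho/, drand_ix/tru=tesmabrast}

Derivation:
Now I run arith.start on x→-23, yielding -23.
Then arith.lessen on x→%0: 0.
I run vault.mkfold on p→/drand_ix/sebevuk, yielding ok.
I use vault.jot on p→/drand_ix/sebevuk/fapri, c→din, — result: created.
Next I call vault.strike on p→/drand_ix/sebevuk, yielding ToolError: not empty.
I try vault.jot on p→/drand_ix/tru, c→tesmabrast, — result: created.
Then vault.mkfold on p→/drand_ix/sebevuk/hekuho, → ok.
Invoking arith.lessen on x→49/2, which returns -49/2.
Next I call vault.jot on p→/drand_ix/sebevuk/fapri, c→smos, → overwrote.
Invoking vault.peekin on p→/drand_ix, and get [koki/, sebevuk/, tru].
Using arith.reveal(), giving -49/2.
Calling arith.grow on x→%0, — result: -49.
I run arith.start on x→%0, and see -49.
I try arith.fold on x→96, giving -4704.
Now I run vault.openup on p→/drand_ix/tru, and get tesmabrast.


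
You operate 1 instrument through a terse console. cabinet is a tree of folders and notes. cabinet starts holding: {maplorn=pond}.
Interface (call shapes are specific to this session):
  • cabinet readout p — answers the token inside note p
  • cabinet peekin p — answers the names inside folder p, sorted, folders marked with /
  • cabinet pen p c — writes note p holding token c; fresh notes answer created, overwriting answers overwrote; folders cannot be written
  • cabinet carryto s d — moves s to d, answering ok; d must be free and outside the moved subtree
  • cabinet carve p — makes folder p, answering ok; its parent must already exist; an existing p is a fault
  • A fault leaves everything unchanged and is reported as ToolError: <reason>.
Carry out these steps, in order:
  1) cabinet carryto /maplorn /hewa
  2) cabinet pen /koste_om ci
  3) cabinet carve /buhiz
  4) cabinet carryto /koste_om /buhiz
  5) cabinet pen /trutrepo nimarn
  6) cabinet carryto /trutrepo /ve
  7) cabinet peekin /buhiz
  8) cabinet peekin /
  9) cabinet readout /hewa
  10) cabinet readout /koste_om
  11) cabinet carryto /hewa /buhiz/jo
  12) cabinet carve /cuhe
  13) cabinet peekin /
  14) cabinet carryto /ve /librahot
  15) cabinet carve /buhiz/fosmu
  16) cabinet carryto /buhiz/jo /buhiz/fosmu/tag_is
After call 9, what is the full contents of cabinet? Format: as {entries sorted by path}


Answer: {buhiz/, hewa=pond, koste_om=ci, ve=nimarn}

Derivation:
Step: cabinet carryto[s: /maplorn; d: /hewa]
Result: ok
Step: cabinet pen[p: /koste_om; c: ci]
Result: created
Step: cabinet carve[p: /buhiz]
Result: ok
Step: cabinet carryto[s: /koste_om; d: /buhiz]
Result: ToolError: exists
Step: cabinet pen[p: /trutrepo; c: nimarn]
Result: created
Step: cabinet carryto[s: /trutrepo; d: /ve]
Result: ok
Step: cabinet peekin[p: /buhiz]
Result: []
Step: cabinet peekin[p: /]
Result: [buhiz/, hewa, koste_om, ve]
Step: cabinet readout[p: /hewa]
Result: pond
Step: cabinet readout[p: /koste_om]
Result: ci
Step: cabinet carryto[s: /hewa; d: /buhiz/jo]
Result: ok
Step: cabinet carve[p: /cuhe]
Result: ok
Step: cabinet peekin[p: /]
Result: [buhiz/, cuhe/, koste_om, ve]
Step: cabinet carryto[s: /ve; d: /librahot]
Result: ok
Step: cabinet carve[p: /buhiz/fosmu]
Result: ok
Step: cabinet carryto[s: /buhiz/jo; d: /buhiz/fosmu/tag_is]
Result: ok


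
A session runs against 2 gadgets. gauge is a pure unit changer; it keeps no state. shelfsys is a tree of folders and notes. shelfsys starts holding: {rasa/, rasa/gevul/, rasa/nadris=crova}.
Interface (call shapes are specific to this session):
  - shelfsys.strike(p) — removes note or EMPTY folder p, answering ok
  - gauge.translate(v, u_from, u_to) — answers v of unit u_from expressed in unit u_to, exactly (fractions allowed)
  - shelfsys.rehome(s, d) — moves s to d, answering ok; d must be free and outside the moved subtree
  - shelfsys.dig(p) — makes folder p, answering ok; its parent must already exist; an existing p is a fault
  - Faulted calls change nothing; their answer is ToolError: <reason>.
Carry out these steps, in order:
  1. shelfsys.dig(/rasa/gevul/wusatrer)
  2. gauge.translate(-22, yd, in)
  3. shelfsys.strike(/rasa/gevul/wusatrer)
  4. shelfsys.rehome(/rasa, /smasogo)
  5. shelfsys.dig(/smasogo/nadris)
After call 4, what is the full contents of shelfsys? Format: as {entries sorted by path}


Answer: {smasogo/, smasogo/gevul/, smasogo/nadris=crova}

Derivation:
;; 1. dig(p→/rasa/gevul/wusatrer) => ok
;; 2. translate(v→-22, u_from→yd, u_to→in) => -792
;; 3. strike(p→/rasa/gevul/wusatrer) => ok
;; 4. rehome(s→/rasa, d→/smasogo) => ok
;; 5. dig(p→/smasogo/nadris) => ToolError: exists


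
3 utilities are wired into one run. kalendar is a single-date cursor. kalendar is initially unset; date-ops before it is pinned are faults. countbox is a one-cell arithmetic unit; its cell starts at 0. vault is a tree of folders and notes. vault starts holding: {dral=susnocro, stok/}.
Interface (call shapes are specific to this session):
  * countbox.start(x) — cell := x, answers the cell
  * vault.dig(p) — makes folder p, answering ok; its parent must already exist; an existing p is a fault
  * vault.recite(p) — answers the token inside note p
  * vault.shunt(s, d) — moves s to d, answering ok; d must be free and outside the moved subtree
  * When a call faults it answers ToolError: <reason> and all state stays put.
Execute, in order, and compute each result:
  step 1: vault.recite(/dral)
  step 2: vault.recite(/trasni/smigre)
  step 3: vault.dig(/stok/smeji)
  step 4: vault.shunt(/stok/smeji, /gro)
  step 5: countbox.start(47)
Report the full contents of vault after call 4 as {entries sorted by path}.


Now I run recite using /dral, → susnocro.
I invoke recite using /trasni/smigre, and see ToolError: not found.
I run dig using /stok/smeji, and observe ok.
Using shunt using /stok/smeji, /gro, and get ok.
I call start using 47, and get 47.

Answer: {dral=susnocro, gro/, stok/}


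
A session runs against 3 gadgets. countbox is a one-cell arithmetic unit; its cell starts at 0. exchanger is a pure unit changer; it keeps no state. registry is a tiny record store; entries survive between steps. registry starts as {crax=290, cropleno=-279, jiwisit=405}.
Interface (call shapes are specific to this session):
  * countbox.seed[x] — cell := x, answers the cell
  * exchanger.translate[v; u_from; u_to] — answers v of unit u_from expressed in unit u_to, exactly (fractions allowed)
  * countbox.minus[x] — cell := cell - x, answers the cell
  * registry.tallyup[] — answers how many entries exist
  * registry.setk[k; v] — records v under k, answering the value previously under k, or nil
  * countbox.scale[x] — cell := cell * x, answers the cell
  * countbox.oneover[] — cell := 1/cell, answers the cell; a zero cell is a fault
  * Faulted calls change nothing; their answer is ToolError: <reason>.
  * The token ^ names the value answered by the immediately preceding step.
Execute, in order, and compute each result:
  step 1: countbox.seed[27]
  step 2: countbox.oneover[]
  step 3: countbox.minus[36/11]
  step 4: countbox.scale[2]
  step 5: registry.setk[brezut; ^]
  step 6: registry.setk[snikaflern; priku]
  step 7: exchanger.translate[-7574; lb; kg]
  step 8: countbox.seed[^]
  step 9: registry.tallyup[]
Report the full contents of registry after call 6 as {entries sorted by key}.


I invoke countbox.seed using x→27, yielding 27.
Next I call countbox.oneover, which returns 1/27.
I invoke countbox.minus using x→36/11, → -961/297.
I call countbox.scale using x→2, giving -1922/297.
I invoke registry.setk using k→brezut, v→^, and get nil.
Then registry.setk using k→snikaflern, v→priku, which returns nil.
I try exchanger.translate using v→-7574, u_from→lb, u_to→kg, and get -171775430519/50000000.
I try countbox.seed using x→^, which returns -171775430519/50000000.
Then registry.tallyup, which returns 5.

Answer: {brezut=-1922/297, crax=290, cropleno=-279, jiwisit=405, snikaflern=priku}


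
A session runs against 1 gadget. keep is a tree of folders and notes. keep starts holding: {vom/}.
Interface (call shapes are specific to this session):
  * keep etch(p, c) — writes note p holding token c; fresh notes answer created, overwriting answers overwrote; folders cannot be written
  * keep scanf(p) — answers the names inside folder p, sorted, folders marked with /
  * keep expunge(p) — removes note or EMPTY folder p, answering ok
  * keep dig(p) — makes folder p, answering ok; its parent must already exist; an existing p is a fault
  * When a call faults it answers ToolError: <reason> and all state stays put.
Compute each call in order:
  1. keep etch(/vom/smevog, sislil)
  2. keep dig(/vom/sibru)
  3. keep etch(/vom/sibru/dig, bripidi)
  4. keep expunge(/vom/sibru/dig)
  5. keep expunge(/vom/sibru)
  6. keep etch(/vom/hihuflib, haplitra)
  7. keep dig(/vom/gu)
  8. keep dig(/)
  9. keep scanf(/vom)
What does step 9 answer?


[in] keep etch /vom/smevog sislil
= created
[in] keep dig /vom/sibru
= ok
[in] keep etch /vom/sibru/dig bripidi
= created
[in] keep expunge /vom/sibru/dig
= ok
[in] keep expunge /vom/sibru
= ok
[in] keep etch /vom/hihuflib haplitra
= created
[in] keep dig /vom/gu
= ok
[in] keep dig /
= ToolError: exists
[in] keep scanf /vom
= [gu/, hihuflib, smevog]

Answer: [gu/, hihuflib, smevog]


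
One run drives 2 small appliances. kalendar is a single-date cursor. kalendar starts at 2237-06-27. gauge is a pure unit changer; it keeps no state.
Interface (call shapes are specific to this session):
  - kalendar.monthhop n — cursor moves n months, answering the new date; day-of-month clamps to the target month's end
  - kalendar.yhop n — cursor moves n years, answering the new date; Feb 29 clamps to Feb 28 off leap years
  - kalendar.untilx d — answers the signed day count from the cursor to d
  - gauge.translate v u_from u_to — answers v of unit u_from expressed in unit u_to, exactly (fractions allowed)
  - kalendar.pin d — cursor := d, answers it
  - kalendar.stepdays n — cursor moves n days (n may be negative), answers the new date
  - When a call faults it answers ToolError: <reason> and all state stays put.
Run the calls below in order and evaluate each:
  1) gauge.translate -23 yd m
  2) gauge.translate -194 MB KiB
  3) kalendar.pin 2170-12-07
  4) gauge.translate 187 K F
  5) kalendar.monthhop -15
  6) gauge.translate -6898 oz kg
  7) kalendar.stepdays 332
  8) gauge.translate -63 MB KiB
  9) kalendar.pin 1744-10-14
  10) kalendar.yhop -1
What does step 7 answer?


Answer: 2170-08-05

Derivation:
-> gauge.translate(v='-23', u_from='yd', u_to='m')
<- -26289/1250
-> gauge.translate(v='-194', u_from='MB', u_to='KiB')
<- -1515625/8
-> kalendar.pin(d='2170-12-07')
<- 2170-12-07
-> gauge.translate(v='187', u_from='K', u_to='F')
<- -12307/100
-> kalendar.monthhop(n='-15')
<- 2169-09-07
-> gauge.translate(v='-6898', u_from='oz', u_to='kg')
<- -156444008413/800000000
-> kalendar.stepdays(n='332')
<- 2170-08-05
-> gauge.translate(v='-63', u_from='MB', u_to='KiB')
<- -984375/16
-> kalendar.pin(d='1744-10-14')
<- 1744-10-14
-> kalendar.yhop(n='-1')
<- 1743-10-14


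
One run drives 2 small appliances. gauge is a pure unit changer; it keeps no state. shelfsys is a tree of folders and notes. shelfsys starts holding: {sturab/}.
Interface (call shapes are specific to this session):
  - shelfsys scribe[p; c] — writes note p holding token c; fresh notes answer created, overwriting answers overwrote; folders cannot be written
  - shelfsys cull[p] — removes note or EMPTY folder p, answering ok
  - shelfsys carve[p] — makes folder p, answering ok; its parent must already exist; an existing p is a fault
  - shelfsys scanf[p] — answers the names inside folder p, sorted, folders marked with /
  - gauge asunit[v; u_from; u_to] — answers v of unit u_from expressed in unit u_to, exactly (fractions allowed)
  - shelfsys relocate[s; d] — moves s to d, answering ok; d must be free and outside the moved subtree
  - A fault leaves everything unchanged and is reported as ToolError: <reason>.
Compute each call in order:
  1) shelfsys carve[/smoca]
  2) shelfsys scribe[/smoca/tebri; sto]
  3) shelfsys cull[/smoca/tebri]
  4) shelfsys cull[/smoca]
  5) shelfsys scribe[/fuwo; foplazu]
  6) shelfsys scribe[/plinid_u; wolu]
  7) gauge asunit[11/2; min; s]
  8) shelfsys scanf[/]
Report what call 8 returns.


Answer: [fuwo, plinid_u, sturab/]

Derivation:
# shelfsys carve(p→/smoca) == ok
# shelfsys scribe(p→/smoca/tebri, c→sto) == created
# shelfsys cull(p→/smoca/tebri) == ok
# shelfsys cull(p→/smoca) == ok
# shelfsys scribe(p→/fuwo, c→foplazu) == created
# shelfsys scribe(p→/plinid_u, c→wolu) == created
# gauge asunit(v→11/2, u_from→min, u_to→s) == 330
# shelfsys scanf(p→/) == [fuwo, plinid_u, sturab/]


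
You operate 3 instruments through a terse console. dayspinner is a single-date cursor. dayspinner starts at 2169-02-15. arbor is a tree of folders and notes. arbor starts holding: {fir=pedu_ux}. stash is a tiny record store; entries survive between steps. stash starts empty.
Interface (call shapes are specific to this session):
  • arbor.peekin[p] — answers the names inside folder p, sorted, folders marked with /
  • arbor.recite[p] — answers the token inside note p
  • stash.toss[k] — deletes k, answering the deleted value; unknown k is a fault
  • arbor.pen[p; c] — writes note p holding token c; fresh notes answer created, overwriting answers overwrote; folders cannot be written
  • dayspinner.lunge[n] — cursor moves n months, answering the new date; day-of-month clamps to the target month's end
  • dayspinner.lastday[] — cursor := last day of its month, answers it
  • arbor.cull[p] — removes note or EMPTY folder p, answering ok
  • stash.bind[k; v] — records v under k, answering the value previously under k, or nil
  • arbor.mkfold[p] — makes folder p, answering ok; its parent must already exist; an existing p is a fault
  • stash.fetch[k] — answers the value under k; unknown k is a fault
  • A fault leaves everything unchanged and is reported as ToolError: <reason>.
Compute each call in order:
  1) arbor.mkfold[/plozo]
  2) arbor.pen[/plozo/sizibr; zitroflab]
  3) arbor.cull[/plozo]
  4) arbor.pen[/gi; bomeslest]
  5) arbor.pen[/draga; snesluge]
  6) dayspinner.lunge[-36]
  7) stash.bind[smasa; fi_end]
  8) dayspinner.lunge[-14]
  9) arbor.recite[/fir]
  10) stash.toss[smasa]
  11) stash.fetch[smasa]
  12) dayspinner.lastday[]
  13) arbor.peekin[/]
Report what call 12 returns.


→ mkfold(p→/plozo)
← ok
→ pen(p→/plozo/sizibr, c→zitroflab)
← created
→ cull(p→/plozo)
← ToolError: not empty
→ pen(p→/gi, c→bomeslest)
← created
→ pen(p→/draga, c→snesluge)
← created
→ lunge(n→-36)
← 2166-02-15
→ bind(k→smasa, v→fi_end)
← nil
→ lunge(n→-14)
← 2164-12-15
→ recite(p→/fir)
← pedu_ux
→ toss(k→smasa)
← fi_end
→ fetch(k→smasa)
← ToolError: no such key smasa
→ lastday()
← 2164-12-31
→ peekin(p→/)
← [draga, fir, gi, plozo/]

Answer: 2164-12-31


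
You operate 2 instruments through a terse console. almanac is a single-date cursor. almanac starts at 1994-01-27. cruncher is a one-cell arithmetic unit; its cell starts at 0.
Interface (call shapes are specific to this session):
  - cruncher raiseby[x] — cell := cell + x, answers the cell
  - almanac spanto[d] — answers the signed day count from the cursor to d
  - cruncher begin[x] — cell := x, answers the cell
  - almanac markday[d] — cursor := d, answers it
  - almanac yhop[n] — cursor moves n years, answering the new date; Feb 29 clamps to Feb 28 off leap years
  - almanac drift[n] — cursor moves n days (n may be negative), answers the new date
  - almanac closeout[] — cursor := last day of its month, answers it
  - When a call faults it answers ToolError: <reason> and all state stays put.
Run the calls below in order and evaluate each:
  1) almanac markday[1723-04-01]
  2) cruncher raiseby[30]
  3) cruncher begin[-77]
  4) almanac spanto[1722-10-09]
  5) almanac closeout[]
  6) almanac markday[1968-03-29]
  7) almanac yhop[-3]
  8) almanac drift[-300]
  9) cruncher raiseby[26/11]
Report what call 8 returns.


Step: almanac markday[d: 1723-04-01]
Result: 1723-04-01
Step: cruncher raiseby[x: 30]
Result: 30
Step: cruncher begin[x: -77]
Result: -77
Step: almanac spanto[d: 1722-10-09]
Result: -174
Step: almanac closeout[]
Result: 1723-04-30
Step: almanac markday[d: 1968-03-29]
Result: 1968-03-29
Step: almanac yhop[n: -3]
Result: 1965-03-29
Step: almanac drift[n: -300]
Result: 1964-06-02
Step: cruncher raiseby[x: 26/11]
Result: -821/11

Answer: 1964-06-02


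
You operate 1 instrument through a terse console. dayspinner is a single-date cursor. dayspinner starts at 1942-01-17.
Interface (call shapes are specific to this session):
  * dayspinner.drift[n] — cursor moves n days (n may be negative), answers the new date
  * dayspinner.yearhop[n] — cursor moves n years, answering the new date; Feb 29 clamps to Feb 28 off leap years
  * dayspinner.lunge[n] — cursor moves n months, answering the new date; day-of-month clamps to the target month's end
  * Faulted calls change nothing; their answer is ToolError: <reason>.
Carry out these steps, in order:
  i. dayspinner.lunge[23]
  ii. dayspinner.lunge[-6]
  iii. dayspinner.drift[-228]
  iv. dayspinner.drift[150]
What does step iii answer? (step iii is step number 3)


% dayspinner.lunge(n→23) ~> 1943-12-17
% dayspinner.lunge(n→-6) ~> 1943-06-17
% dayspinner.drift(n→-228) ~> 1942-11-01
% dayspinner.drift(n→150) ~> 1943-03-31

Answer: 1942-11-01
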